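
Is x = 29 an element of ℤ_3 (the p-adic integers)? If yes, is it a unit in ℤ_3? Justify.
x ∈ ℤ_3^× (unit); v_3(x) = 0

ℤ_3 = {x ∈ ℚ_3 : v_3(x) ≥ 0} and ℤ_3^× = {x ∈ ℤ_3 : v_3(x) = 0}. Here v_3(29) = v_3(num) − v_3(den) = 0; compare against these criteria.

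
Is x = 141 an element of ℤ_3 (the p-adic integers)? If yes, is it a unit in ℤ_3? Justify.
x ∈ ℤ_3 but not a unit; v_3(x) = 1 > 0

ℤ_3 = {x ∈ ℚ_3 : v_3(x) ≥ 0} and ℤ_3^× = {x ∈ ℤ_3 : v_3(x) = 0}. Here v_3(141) = v_3(num) − v_3(den) = 1; compare against these criteria.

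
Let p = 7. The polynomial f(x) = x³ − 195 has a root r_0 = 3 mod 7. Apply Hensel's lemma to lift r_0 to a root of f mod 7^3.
r_2 = 129 (mod 343)

Hensel: r_{i+1} = r_i − f(r_i)/f′(r_i) mod 7^{i+2}, where f′(x) = 3x². Iterate:
  r_0 = 3 (mod 7)
  r_1 = 31 (mod 49)
  r_2 = 129 (mod 343)
Final: r = 129 with f(r) ≡ 0 mod 7^3.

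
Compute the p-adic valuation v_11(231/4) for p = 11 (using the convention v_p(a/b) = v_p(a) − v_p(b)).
v_11(231/4) = 1

Factor powers of 11 from the numerator and denominator of the reduced fraction: 231 = 11^1 · 21 and 4 = 11^0 · 4. Apply v_p(a/b) = v_p(a) − v_p(b): v_11(231/4) = 1 − 0 = 1.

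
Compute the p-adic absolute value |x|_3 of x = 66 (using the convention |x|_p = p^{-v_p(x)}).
|66|_3 = 1/3

Step 1 — compute v_3(x) by factoring powers of 3 out of the numerator and denominator: v_3(66) = 1. Step 2 — apply |x|_p = p^{-v_p(x)} = 3^{-1} = 1/3.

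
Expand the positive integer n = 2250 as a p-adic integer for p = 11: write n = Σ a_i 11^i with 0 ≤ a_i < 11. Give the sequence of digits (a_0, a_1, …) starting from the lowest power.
(a_0, a_1, …) = (6, 6, 7, 1)

Repeated division by 11 gives the digits low-to-high: 2250 = 6 + 6·11^1 + 7·11^2 + 1·11^3. Digit sequence: (6, 6, 7, 1).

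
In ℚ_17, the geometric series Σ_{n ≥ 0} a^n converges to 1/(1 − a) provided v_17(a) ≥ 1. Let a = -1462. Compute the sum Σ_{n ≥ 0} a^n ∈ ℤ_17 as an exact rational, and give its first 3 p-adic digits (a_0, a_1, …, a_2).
Σ a^n = 1/(1 − a) = 1/1463;  first 3 digits = (1, 16, 12)

v_17(a) = 1 ≥ 1, so the series converges in ℤ_17 to 1/(1 − a) = 1/(1 − (-1462)) = 1/1463. Expand this rational in ℤ_17: compute digits iteratively via d_i = x_i mod 17, x_{i+1} = (x_i − d_i)/17. The first 3 digits are (1, 16, 12).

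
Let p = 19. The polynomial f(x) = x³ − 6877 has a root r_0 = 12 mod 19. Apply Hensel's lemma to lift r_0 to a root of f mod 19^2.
r_1 = 354 (mod 361)

Hensel: r_{i+1} = r_i − f(r_i)/f′(r_i) mod 19^{i+2}, where f′(x) = 3x². Iterate:
  r_0 = 12 (mod 19)
  r_1 = 354 (mod 361)
Final: r = 354 with f(r) ≡ 0 mod 19^2.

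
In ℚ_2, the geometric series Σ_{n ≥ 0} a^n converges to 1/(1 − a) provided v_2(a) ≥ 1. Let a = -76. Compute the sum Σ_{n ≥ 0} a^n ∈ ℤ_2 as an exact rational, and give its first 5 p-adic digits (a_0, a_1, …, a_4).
Σ a^n = 1/(1 − a) = 1/77;  first 5 digits = (1, 0, 1, 0, 0)

v_2(a) = 2 ≥ 1, so the series converges in ℤ_2 to 1/(1 − a) = 1/(1 − (-76)) = 1/77. Expand this rational in ℤ_2: compute digits iteratively via d_i = x_i mod 2, x_{i+1} = (x_i − d_i)/2. The first 5 digits are (1, 0, 1, 0, 0).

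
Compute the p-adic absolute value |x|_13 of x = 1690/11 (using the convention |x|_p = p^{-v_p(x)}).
|1690/11|_13 = 1/169

Step 1 — compute v_13(x) by factoring powers of 13 out of the numerator and denominator: v_13(1690/11) = 2. Step 2 — apply |x|_p = p^{-v_p(x)} = 13^{-2} = 1/169.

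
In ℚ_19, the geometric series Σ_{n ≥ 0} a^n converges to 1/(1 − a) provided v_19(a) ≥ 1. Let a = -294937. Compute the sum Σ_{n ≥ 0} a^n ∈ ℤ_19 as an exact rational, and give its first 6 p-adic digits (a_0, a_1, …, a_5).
Σ a^n = 1/(1 − a) = 1/294938;  first 6 digits = (1, 0, 0, 14, 16, 18)

v_19(a) = 3 ≥ 1, so the series converges in ℤ_19 to 1/(1 − a) = 1/(1 − (-294937)) = 1/294938. Expand this rational in ℤ_19: compute digits iteratively via d_i = x_i mod 19, x_{i+1} = (x_i − d_i)/19. The first 6 digits are (1, 0, 0, 14, 16, 18).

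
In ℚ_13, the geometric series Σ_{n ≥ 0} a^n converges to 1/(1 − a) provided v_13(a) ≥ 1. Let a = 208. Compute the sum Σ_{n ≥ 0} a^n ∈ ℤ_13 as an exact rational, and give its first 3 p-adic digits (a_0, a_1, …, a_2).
Σ a^n = 1/(1 − a) = -1/207;  first 3 digits = (1, 3, 10)

v_13(a) = 1 ≥ 1, so the series converges in ℤ_13 to 1/(1 − a) = 1/(1 − 208) = -1/207. Expand this rational in ℤ_13: compute digits iteratively via d_i = x_i mod 13, x_{i+1} = (x_i − d_i)/13. The first 3 digits are (1, 3, 10).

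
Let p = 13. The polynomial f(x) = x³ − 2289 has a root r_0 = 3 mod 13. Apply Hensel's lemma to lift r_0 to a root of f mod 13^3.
r_2 = 2096 (mod 2197)

Hensel: r_{i+1} = r_i − f(r_i)/f′(r_i) mod 13^{i+2}, where f′(x) = 3x². Iterate:
  r_0 = 3 (mod 13)
  r_1 = 68 (mod 169)
  r_2 = 2096 (mod 2197)
Final: r = 2096 with f(r) ≡ 0 mod 13^3.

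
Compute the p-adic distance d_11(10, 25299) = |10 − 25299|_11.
d_11(10, 25299) = 1/1331

Step 1 — x − y = 10 − 25299 = -25289. Step 2 — v_11(-25289) = 3 (factor: -25289 = −(11^3 · 19); the sign does not affect v_p). Step 3 — |x − y|_11 = 11^{-3} = 1/1331.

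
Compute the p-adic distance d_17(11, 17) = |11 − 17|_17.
d_17(11, 17) = 1

Step 1 — x − y = 11 − 17 = -6. Step 2 — v_17(-6) = 0 (factor: -6 = −(17^0 · 6); the sign does not affect v_p). Step 3 — |x − y|_17 = 17^{0} = 1.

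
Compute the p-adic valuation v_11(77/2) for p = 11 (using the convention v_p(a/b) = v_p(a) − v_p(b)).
v_11(77/2) = 1

Factor powers of 11 from the numerator and denominator of the reduced fraction: 77 = 11^1 · 7 and 2 = 11^0 · 2. Apply v_p(a/b) = v_p(a) − v_p(b): v_11(77/2) = 1 − 0 = 1.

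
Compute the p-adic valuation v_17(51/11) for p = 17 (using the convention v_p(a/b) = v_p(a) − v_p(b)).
v_17(51/11) = 1

Factor powers of 17 from the numerator and denominator of the reduced fraction: 51 = 17^1 · 3 and 11 = 17^0 · 11. Apply v_p(a/b) = v_p(a) − v_p(b): v_17(51/11) = 1 − 0 = 1.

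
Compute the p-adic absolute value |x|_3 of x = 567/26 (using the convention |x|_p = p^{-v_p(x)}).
|567/26|_3 = 1/81

Step 1 — compute v_3(x) by factoring powers of 3 out of the numerator and denominator: v_3(567/26) = 4. Step 2 — apply |x|_p = p^{-v_p(x)} = 3^{-4} = 1/81.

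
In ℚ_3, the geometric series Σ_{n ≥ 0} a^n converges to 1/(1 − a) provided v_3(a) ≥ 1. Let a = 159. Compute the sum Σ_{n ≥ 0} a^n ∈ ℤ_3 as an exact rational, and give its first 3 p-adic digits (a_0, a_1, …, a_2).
Σ a^n = 1/(1 − a) = -1/158;  first 3 digits = (1, 2, 0)

v_3(a) = 1 ≥ 1, so the series converges in ℤ_3 to 1/(1 − a) = 1/(1 − 159) = -1/158. Expand this rational in ℤ_3: compute digits iteratively via d_i = x_i mod 3, x_{i+1} = (x_i − d_i)/3. The first 3 digits are (1, 2, 0).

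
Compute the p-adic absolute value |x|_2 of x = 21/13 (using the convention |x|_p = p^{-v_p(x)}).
|21/13|_2 = 1

Step 1 — compute v_2(x) by factoring powers of 2 out of the numerator and denominator: v_2(21/13) = 0. Step 2 — apply |x|_p = p^{-v_p(x)} = 2^{0} = 1.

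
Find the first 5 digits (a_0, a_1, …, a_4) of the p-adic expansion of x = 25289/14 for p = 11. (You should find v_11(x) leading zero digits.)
(a_0, …, a_4) = (0, 0, 0, 10, 0)

v_11(25289/14) = 3, so a_0 = ... = a_2 = 0. Factor out: x = 11^3 · u with u = 19/14 a unit in ℤ_11. Expand u iteratively via a_{v+i} = u_i mod 11, u_{i+1} = (u_i − a_{v+i})/11:
  u_0 = 19/14;  a_3 = 10;  u_1 = (u_0 − 10)/11 = -11/14
  u_1 = -11/14;  a_4 = 0;  u_2 = (u_1 − 0)/11 = -1/14
Digits: (0, 0, 0, 10, 0).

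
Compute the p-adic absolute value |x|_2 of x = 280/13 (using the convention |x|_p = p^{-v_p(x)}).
|280/13|_2 = 1/8

Step 1 — compute v_2(x) by factoring powers of 2 out of the numerator and denominator: v_2(280/13) = 3. Step 2 — apply |x|_p = p^{-v_p(x)} = 2^{-3} = 1/8.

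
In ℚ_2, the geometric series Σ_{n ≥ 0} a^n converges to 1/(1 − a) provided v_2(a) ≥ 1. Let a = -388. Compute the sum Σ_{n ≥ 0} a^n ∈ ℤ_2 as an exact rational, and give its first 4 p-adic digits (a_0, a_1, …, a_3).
Σ a^n = 1/(1 − a) = 1/389;  first 4 digits = (1, 0, 1, 1)

v_2(a) = 2 ≥ 1, so the series converges in ℤ_2 to 1/(1 − a) = 1/(1 − (-388)) = 1/389. Expand this rational in ℤ_2: compute digits iteratively via d_i = x_i mod 2, x_{i+1} = (x_i − d_i)/2. The first 4 digits are (1, 0, 1, 1).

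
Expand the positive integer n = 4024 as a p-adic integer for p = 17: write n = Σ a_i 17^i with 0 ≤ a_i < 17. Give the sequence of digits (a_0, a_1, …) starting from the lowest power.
(a_0, a_1, …) = (12, 15, 13)

Repeated division by 17 gives the digits low-to-high: 4024 = 12 + 15·17^1 + 13·17^2. Digit sequence: (12, 15, 13).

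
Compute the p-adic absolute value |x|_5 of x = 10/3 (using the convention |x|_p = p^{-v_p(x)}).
|10/3|_5 = 1/5

Step 1 — compute v_5(x) by factoring powers of 5 out of the numerator and denominator: v_5(10/3) = 1. Step 2 — apply |x|_p = p^{-v_p(x)} = 5^{-1} = 1/5.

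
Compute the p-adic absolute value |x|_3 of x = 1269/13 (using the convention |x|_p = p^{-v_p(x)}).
|1269/13|_3 = 1/27

Step 1 — compute v_3(x) by factoring powers of 3 out of the numerator and denominator: v_3(1269/13) = 3. Step 2 — apply |x|_p = p^{-v_p(x)} = 3^{-3} = 1/27.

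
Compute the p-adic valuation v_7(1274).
v_7(1274) = 2

v_7(n) is the largest exponent k such that 7^k divides n. Factor out: 1274 = 7^2 · 26. (Sign doesn't affect v_p.) So v_7(1274) = 2.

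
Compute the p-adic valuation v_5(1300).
v_5(1300) = 2

v_5(n) is the largest exponent k such that 5^k divides n. Factor out: 1300 = 5^2 · 52. (Sign doesn't affect v_p.) So v_5(1300) = 2.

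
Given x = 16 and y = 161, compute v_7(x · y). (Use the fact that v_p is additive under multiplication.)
v_7(2576) = 1

v_p(x) = 0 (factor: 16 = 7^0 · 16); v_p(y) = 1 (factor: 161 = 7^1 · 23). Additivity: v_p(xy) = v_p(x) + v_p(y) = 0 + 1 = 1. (Direct check: xy = 2576 = 7^1 · (368).)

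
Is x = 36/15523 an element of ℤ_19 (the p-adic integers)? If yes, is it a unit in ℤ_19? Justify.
x ∉ ℤ_19 (v_19(x) = -2 < 0)

ℤ_19 = {x ∈ ℚ_19 : v_19(x) ≥ 0} and ℤ_19^× = {x ∈ ℤ_19 : v_19(x) = 0}. Here v_19(36/15523) = v_19(num) − v_19(den) = -2; compare against these criteria.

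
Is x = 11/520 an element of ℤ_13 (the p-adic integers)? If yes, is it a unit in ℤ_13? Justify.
x ∉ ℤ_13 (v_13(x) = -1 < 0)

ℤ_13 = {x ∈ ℚ_13 : v_13(x) ≥ 0} and ℤ_13^× = {x ∈ ℤ_13 : v_13(x) = 0}. Here v_13(11/520) = v_13(num) − v_13(den) = -1; compare against these criteria.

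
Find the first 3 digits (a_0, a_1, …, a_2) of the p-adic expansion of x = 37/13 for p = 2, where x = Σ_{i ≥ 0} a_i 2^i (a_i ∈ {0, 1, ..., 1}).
(a_0, …, a_2) = (1, 0, 0)

v_2(37/13) = 0 (numerator and denominator both coprime to 2), so x ∈ ℤ_2^×. Compute digits iteratively via a_i = x_i mod 2, x_{i+1} = (x_i − a_i)/2, with x_0 = x:
  x_0 = 37/13;  a_0 = 1;  x_1 = (x_0 − 1)/2 = 12/13
  x_1 = 12/13;  a_1 = 0;  x_2 = (x_1 − 0)/2 = 6/13
  x_2 = 6/13;  a_2 = 0;  x_3 = (x_2 − 0)/2 = 3/13
Digits: (1, 0, 0).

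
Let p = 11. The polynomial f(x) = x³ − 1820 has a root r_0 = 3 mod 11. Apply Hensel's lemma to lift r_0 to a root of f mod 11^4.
r_3 = 8396 (mod 14641)

Hensel: r_{i+1} = r_i − f(r_i)/f′(r_i) mod 11^{i+2}, where f′(x) = 3x². Iterate:
  r_0 = 3 (mod 11)
  r_1 = 47 (mod 121)
  r_2 = 410 (mod 1331)
  r_3 = 8396 (mod 14641)
Final: r = 8396 with f(r) ≡ 0 mod 11^4.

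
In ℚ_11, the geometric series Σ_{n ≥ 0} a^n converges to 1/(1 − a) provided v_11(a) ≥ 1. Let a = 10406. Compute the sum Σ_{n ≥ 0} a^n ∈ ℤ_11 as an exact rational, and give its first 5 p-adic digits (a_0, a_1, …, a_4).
Σ a^n = 1/(1 − a) = -1/10405;  first 5 digits = (1, 0, 9, 7, 4)

v_11(a) = 2 ≥ 1, so the series converges in ℤ_11 to 1/(1 − a) = 1/(1 − 10406) = -1/10405. Expand this rational in ℤ_11: compute digits iteratively via d_i = x_i mod 11, x_{i+1} = (x_i − d_i)/11. The first 5 digits are (1, 0, 9, 7, 4).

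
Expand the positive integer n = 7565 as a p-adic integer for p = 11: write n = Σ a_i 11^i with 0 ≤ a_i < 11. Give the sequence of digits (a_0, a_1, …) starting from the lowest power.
(a_0, a_1, …) = (8, 5, 7, 5)

Repeated division by 11 gives the digits low-to-high: 7565 = 8 + 5·11^1 + 7·11^2 + 5·11^3. Digit sequence: (8, 5, 7, 5).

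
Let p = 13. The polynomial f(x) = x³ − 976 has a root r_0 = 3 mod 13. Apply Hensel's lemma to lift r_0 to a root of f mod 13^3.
r_2 = 1966 (mod 2197)

Hensel: r_{i+1} = r_i − f(r_i)/f′(r_i) mod 13^{i+2}, where f′(x) = 3x². Iterate:
  r_0 = 3 (mod 13)
  r_1 = 107 (mod 169)
  r_2 = 1966 (mod 2197)
Final: r = 1966 with f(r) ≡ 0 mod 13^3.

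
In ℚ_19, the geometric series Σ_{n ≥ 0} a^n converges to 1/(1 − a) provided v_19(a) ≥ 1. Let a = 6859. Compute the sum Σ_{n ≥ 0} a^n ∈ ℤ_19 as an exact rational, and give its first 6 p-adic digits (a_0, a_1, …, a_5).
Σ a^n = 1/(1 − a) = -1/6858;  first 6 digits = (1, 0, 0, 1, 0, 0)

v_19(a) = 3 ≥ 1, so the series converges in ℤ_19 to 1/(1 − a) = 1/(1 − 6859) = -1/6858. Expand this rational in ℤ_19: compute digits iteratively via d_i = x_i mod 19, x_{i+1} = (x_i − d_i)/19. The first 6 digits are (1, 0, 0, 1, 0, 0).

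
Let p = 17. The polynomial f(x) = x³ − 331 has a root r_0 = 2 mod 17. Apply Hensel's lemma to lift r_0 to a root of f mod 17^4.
r_3 = 62188 (mod 83521)

Hensel: r_{i+1} = r_i − f(r_i)/f′(r_i) mod 17^{i+2}, where f′(x) = 3x². Iterate:
  r_0 = 2 (mod 17)
  r_1 = 53 (mod 289)
  r_2 = 3232 (mod 4913)
  r_3 = 62188 (mod 83521)
Final: r = 62188 with f(r) ≡ 0 mod 17^4.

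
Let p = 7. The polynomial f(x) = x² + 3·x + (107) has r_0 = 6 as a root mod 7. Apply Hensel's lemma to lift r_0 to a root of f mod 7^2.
r_1 = 41 (mod 49)

Hensel: r_{i+1} = r_i − f(r_i)·(f′(r_i))^{-1} mod 7^{i+2}, f′(x) = 2x + 3. Iterate:
  r_0 = 6 (mod 7)
  r_1 = 41 (mod 49)
Final: r = 41 satisfies f(r) ≡ 0 mod 7^2.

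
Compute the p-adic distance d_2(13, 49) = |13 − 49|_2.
d_2(13, 49) = 1/4

Step 1 — x − y = 13 − 49 = -36. Step 2 — v_2(-36) = 2 (factor: -36 = −(2^2 · 9); the sign does not affect v_p). Step 3 — |x − y|_2 = 2^{-2} = 1/4.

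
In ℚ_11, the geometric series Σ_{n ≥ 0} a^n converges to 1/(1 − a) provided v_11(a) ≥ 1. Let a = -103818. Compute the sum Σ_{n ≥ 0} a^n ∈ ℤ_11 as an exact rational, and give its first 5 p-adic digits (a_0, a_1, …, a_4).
Σ a^n = 1/(1 − a) = 1/103819;  first 5 digits = (1, 0, 0, 10, 3)

v_11(a) = 3 ≥ 1, so the series converges in ℤ_11 to 1/(1 − a) = 1/(1 − (-103818)) = 1/103819. Expand this rational in ℤ_11: compute digits iteratively via d_i = x_i mod 11, x_{i+1} = (x_i − d_i)/11. The first 5 digits are (1, 0, 0, 10, 3).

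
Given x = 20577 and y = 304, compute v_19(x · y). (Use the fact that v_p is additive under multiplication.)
v_19(6255408) = 4

v_p(x) = 3 (factor: 20577 = 19^3 · 3); v_p(y) = 1 (factor: 304 = 19^1 · 16). Additivity: v_p(xy) = v_p(x) + v_p(y) = 3 + 1 = 4. (Direct check: xy = 6255408 = 19^4 · (48).)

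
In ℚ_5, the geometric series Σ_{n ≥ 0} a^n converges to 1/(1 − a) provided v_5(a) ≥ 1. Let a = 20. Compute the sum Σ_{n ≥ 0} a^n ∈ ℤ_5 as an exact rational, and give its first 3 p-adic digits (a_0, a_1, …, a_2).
Σ a^n = 1/(1 − a) = -1/19;  first 3 digits = (1, 4, 1)

v_5(a) = 1 ≥ 1, so the series converges in ℤ_5 to 1/(1 − a) = 1/(1 − 20) = -1/19. Expand this rational in ℤ_5: compute digits iteratively via d_i = x_i mod 5, x_{i+1} = (x_i − d_i)/5. The first 3 digits are (1, 4, 1).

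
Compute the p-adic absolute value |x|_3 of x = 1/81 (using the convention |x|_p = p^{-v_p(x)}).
|1/81|_3 = 81

Step 1 — compute v_3(x) by factoring powers of 3 out of the numerator and denominator: v_3(1/81) = -4. Step 2 — apply |x|_p = p^{-v_p(x)} = 3^{4} = 81.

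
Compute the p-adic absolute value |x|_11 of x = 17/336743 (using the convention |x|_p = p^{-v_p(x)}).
|17/336743|_11 = 14641

Step 1 — compute v_11(x) by factoring powers of 11 out of the numerator and denominator: v_11(17/336743) = -4. Step 2 — apply |x|_p = p^{-v_p(x)} = 11^{4} = 14641.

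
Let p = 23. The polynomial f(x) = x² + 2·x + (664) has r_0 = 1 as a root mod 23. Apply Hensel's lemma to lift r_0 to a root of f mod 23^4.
r_3 = 13985 (mod 279841)

Hensel: r_{i+1} = r_i − f(r_i)·(f′(r_i))^{-1} mod 23^{i+2}, f′(x) = 2x + 2. Iterate:
  r_0 = 1 (mod 23)
  r_1 = 231 (mod 529)
  r_2 = 1818 (mod 12167)
  r_3 = 13985 (mod 279841)
Final: r = 13985 satisfies f(r) ≡ 0 mod 23^4.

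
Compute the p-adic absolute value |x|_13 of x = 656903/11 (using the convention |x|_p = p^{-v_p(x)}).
|656903/11|_13 = 1/28561

Step 1 — compute v_13(x) by factoring powers of 13 out of the numerator and denominator: v_13(656903/11) = 4. Step 2 — apply |x|_p = p^{-v_p(x)} = 13^{-4} = 1/28561.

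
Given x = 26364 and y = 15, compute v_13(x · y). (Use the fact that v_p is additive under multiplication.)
v_13(395460) = 3

v_p(x) = 3 (factor: 26364 = 13^3 · 12); v_p(y) = 0 (factor: 15 = 13^0 · 15). Additivity: v_p(xy) = v_p(x) + v_p(y) = 3 + 0 = 3. (Direct check: xy = 395460 = 13^3 · (180).)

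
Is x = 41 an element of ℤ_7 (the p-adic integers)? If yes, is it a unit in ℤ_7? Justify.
x ∈ ℤ_7^× (unit); v_7(x) = 0

ℤ_7 = {x ∈ ℚ_7 : v_7(x) ≥ 0} and ℤ_7^× = {x ∈ ℤ_7 : v_7(x) = 0}. Here v_7(41) = v_7(num) − v_7(den) = 0; compare against these criteria.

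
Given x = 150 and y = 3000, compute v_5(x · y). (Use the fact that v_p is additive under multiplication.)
v_5(450000) = 5

v_p(x) = 2 (factor: 150 = 5^2 · 6); v_p(y) = 3 (factor: 3000 = 5^3 · 24). Additivity: v_p(xy) = v_p(x) + v_p(y) = 2 + 3 = 5. (Direct check: xy = 450000 = 5^5 · (144).)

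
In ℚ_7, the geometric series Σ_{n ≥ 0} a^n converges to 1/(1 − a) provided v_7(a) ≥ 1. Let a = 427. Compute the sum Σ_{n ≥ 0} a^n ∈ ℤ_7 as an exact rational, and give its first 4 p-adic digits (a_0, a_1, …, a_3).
Σ a^n = 1/(1 − a) = -1/426;  first 4 digits = (1, 5, 5, 6)

v_7(a) = 1 ≥ 1, so the series converges in ℤ_7 to 1/(1 − a) = 1/(1 − 427) = -1/426. Expand this rational in ℤ_7: compute digits iteratively via d_i = x_i mod 7, x_{i+1} = (x_i − d_i)/7. The first 4 digits are (1, 5, 5, 6).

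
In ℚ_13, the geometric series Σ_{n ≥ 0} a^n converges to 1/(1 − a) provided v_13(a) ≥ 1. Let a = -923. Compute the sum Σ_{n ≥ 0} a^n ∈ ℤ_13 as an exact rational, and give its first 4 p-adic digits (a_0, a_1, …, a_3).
Σ a^n = 1/(1 − a) = 1/924;  first 4 digits = (1, 7, 4, 2)

v_13(a) = 1 ≥ 1, so the series converges in ℤ_13 to 1/(1 − a) = 1/(1 − (-923)) = 1/924. Expand this rational in ℤ_13: compute digits iteratively via d_i = x_i mod 13, x_{i+1} = (x_i − d_i)/13. The first 4 digits are (1, 7, 4, 2).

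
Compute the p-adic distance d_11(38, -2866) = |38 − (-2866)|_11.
d_11(38, -2866) = 1/121

Step 1 — x − y = 38 − (-2866) = 2904. Step 2 — v_11(2904) = 2 (factor: 2904 = (11^2 · 24); the sign does not affect v_p). Step 3 — |x − y|_11 = 11^{-2} = 1/121.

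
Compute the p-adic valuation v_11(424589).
v_11(424589) = 4

v_11(n) is the largest exponent k such that 11^k divides n. Factor out: 424589 = 11^4 · 29. (Sign doesn't affect v_p.) So v_11(424589) = 4.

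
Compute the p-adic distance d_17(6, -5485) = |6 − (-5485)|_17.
d_17(6, -5485) = 1/289

Step 1 — x − y = 6 − (-5485) = 5491. Step 2 — v_17(5491) = 2 (factor: 5491 = (17^2 · 19); the sign does not affect v_p). Step 3 — |x − y|_17 = 17^{-2} = 1/289.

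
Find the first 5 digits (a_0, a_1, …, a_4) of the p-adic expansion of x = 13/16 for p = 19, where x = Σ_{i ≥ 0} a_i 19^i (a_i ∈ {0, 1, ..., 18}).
(a_0, …, a_4) = (2, 13, 10, 3, 1)

v_19(13/16) = 0 (numerator and denominator both coprime to 19), so x ∈ ℤ_19^×. Compute digits iteratively via a_i = x_i mod 19, x_{i+1} = (x_i − a_i)/19, with x_0 = x:
  x_0 = 13/16;  a_0 = 2;  x_1 = (x_0 − 2)/19 = -1/16
  x_1 = -1/16;  a_1 = 13;  x_2 = (x_1 − 13)/19 = -11/16
  x_2 = -11/16;  a_2 = 10;  x_3 = (x_2 − 10)/19 = -9/16
  x_3 = -9/16;  a_3 = 3;  x_4 = (x_3 − 3)/19 = -3/16
  x_4 = -3/16;  a_4 = 1;  x_5 = (x_4 − 1)/19 = -1/16
Digits: (2, 13, 10, 3, 1).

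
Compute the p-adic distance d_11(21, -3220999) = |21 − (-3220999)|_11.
d_11(21, -3220999) = 1/161051

Step 1 — x − y = 21 − (-3220999) = 3221020. Step 2 — v_11(3221020) = 5 (factor: 3221020 = (11^5 · 20); the sign does not affect v_p). Step 3 — |x − y|_11 = 11^{-5} = 1/161051.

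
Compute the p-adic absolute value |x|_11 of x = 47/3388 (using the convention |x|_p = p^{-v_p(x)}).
|47/3388|_11 = 121

Step 1 — compute v_11(x) by factoring powers of 11 out of the numerator and denominator: v_11(47/3388) = -2. Step 2 — apply |x|_p = p^{-v_p(x)} = 11^{2} = 121.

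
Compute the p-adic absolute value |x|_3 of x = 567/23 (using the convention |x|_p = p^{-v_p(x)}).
|567/23|_3 = 1/81

Step 1 — compute v_3(x) by factoring powers of 3 out of the numerator and denominator: v_3(567/23) = 4. Step 2 — apply |x|_p = p^{-v_p(x)} = 3^{-4} = 1/81.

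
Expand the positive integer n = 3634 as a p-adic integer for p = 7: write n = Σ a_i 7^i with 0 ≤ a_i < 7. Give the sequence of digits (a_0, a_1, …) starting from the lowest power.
(a_0, a_1, …) = (1, 1, 4, 3, 1)

Repeated division by 7 gives the digits low-to-high: 3634 = 1 + 1·7^1 + 4·7^2 + 3·7^3 + 1·7^4. Digit sequence: (1, 1, 4, 3, 1).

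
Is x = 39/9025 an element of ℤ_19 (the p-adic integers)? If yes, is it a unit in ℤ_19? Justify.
x ∉ ℤ_19 (v_19(x) = -2 < 0)

ℤ_19 = {x ∈ ℚ_19 : v_19(x) ≥ 0} and ℤ_19^× = {x ∈ ℤ_19 : v_19(x) = 0}. Here v_19(39/9025) = v_19(num) − v_19(den) = -2; compare against these criteria.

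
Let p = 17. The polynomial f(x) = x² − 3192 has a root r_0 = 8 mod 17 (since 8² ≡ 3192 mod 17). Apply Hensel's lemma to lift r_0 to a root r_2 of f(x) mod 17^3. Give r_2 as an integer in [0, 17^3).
r_2 = 348 (mod 4913)

Hensel's recurrence: r_{i+1} = r_i − f(r_i)·(f′(r_i))^{-1} mod 17^{i+2}, with f′(x) = 2x. Iterate:
  r_0 = 8 (mod 17)
  r_1 = 59 (mod 289)
  r_2 = 348 (mod 4913)
Final: r_2 = 348, and one checks f(r_2) ≡ 0 mod 17^3.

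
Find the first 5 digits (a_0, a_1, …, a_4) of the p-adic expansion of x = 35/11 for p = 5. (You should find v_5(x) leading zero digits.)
(a_0, …, a_4) = (0, 2, 2, 0, 4)

v_5(35/11) = 1, so a_0 = ... = a_0 = 0. Factor out: x = 5^1 · u with u = 7/11 a unit in ℤ_5. Expand u iteratively via a_{v+i} = u_i mod 5, u_{i+1} = (u_i − a_{v+i})/5:
  u_0 = 7/11;  a_1 = 2;  u_1 = (u_0 − 2)/5 = -3/11
  u_1 = -3/11;  a_2 = 2;  u_2 = (u_1 − 2)/5 = -5/11
  u_2 = -5/11;  a_3 = 0;  u_3 = (u_2 − 0)/5 = -1/11
  u_3 = -1/11;  a_4 = 4;  u_4 = (u_3 − 4)/5 = -9/11
Digits: (0, 2, 2, 0, 4).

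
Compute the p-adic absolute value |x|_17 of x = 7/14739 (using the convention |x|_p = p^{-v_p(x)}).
|7/14739|_17 = 4913

Step 1 — compute v_17(x) by factoring powers of 17 out of the numerator and denominator: v_17(7/14739) = -3. Step 2 — apply |x|_p = p^{-v_p(x)} = 17^{3} = 4913.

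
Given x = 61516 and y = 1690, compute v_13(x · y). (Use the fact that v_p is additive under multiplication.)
v_13(103962040) = 5

v_p(x) = 3 (factor: 61516 = 13^3 · 28); v_p(y) = 2 (factor: 1690 = 13^2 · 10). Additivity: v_p(xy) = v_p(x) + v_p(y) = 3 + 2 = 5. (Direct check: xy = 103962040 = 13^5 · (280).)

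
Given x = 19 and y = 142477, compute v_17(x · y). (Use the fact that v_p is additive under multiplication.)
v_17(2707063) = 3

v_p(x) = 0 (factor: 19 = 17^0 · 19); v_p(y) = 3 (factor: 142477 = 17^3 · 29). Additivity: v_p(xy) = v_p(x) + v_p(y) = 0 + 3 = 3. (Direct check: xy = 2707063 = 17^3 · (551).)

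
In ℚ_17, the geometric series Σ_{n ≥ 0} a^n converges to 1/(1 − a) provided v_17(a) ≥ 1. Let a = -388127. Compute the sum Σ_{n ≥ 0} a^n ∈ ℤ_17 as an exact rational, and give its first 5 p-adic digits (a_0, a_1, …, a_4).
Σ a^n = 1/(1 − a) = 1/388128;  first 5 digits = (1, 0, 0, 6, 12)

v_17(a) = 3 ≥ 1, so the series converges in ℤ_17 to 1/(1 − a) = 1/(1 − (-388127)) = 1/388128. Expand this rational in ℤ_17: compute digits iteratively via d_i = x_i mod 17, x_{i+1} = (x_i − d_i)/17. The first 5 digits are (1, 0, 0, 6, 12).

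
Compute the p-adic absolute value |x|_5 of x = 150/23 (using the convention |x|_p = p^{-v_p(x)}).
|150/23|_5 = 1/25

Step 1 — compute v_5(x) by factoring powers of 5 out of the numerator and denominator: v_5(150/23) = 2. Step 2 — apply |x|_p = p^{-v_p(x)} = 5^{-2} = 1/25.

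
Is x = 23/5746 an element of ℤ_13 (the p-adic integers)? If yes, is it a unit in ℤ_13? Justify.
x ∉ ℤ_13 (v_13(x) = -2 < 0)

ℤ_13 = {x ∈ ℚ_13 : v_13(x) ≥ 0} and ℤ_13^× = {x ∈ ℤ_13 : v_13(x) = 0}. Here v_13(23/5746) = v_13(num) − v_13(den) = -2; compare against these criteria.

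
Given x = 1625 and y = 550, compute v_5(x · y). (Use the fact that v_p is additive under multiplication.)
v_5(893750) = 5

v_p(x) = 3 (factor: 1625 = 5^3 · 13); v_p(y) = 2 (factor: 550 = 5^2 · 22). Additivity: v_p(xy) = v_p(x) + v_p(y) = 3 + 2 = 5. (Direct check: xy = 893750 = 5^5 · (286).)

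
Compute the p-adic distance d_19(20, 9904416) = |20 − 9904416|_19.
d_19(20, 9904416) = 1/2476099

Step 1 — x − y = 20 − 9904416 = -9904396. Step 2 — v_19(-9904396) = 5 (factor: -9904396 = −(19^5 · 4); the sign does not affect v_p). Step 3 — |x − y|_19 = 19^{-5} = 1/2476099.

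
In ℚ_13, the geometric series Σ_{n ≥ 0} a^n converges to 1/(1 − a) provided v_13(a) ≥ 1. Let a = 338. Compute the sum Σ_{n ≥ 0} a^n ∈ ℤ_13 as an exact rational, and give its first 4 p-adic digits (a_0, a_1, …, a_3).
Σ a^n = 1/(1 − a) = -1/337;  first 4 digits = (1, 0, 2, 0)

v_13(a) = 2 ≥ 1, so the series converges in ℤ_13 to 1/(1 − a) = 1/(1 − 338) = -1/337. Expand this rational in ℤ_13: compute digits iteratively via d_i = x_i mod 13, x_{i+1} = (x_i − d_i)/13. The first 4 digits are (1, 0, 2, 0).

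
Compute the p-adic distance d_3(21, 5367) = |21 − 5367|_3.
d_3(21, 5367) = 1/243

Step 1 — x − y = 21 − 5367 = -5346. Step 2 — v_3(-5346) = 5 (factor: -5346 = −(3^5 · 22); the sign does not affect v_p). Step 3 — |x − y|_3 = 3^{-5} = 1/243.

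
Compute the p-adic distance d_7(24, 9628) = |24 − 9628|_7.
d_7(24, 9628) = 1/2401

Step 1 — x − y = 24 − 9628 = -9604. Step 2 — v_7(-9604) = 4 (factor: -9604 = −(7^4 · 4); the sign does not affect v_p). Step 3 — |x − y|_7 = 7^{-4} = 1/2401.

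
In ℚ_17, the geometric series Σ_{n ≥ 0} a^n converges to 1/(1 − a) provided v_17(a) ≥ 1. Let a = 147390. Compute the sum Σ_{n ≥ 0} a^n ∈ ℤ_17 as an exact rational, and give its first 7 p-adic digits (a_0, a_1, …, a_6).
Σ a^n = 1/(1 − a) = -1/147389;  first 7 digits = (1, 0, 0, 13, 1, 0, 16)

v_17(a) = 3 ≥ 1, so the series converges in ℤ_17 to 1/(1 − a) = 1/(1 − 147390) = -1/147389. Expand this rational in ℤ_17: compute digits iteratively via d_i = x_i mod 17, x_{i+1} = (x_i − d_i)/17. The first 7 digits are (1, 0, 0, 13, 1, 0, 16).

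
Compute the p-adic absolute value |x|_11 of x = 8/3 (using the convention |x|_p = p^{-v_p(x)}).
|8/3|_11 = 1

Step 1 — compute v_11(x) by factoring powers of 11 out of the numerator and denominator: v_11(8/3) = 0. Step 2 — apply |x|_p = p^{-v_p(x)} = 11^{0} = 1.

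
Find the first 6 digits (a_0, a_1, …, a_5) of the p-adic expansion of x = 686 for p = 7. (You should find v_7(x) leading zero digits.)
(a_0, …, a_5) = (0, 0, 0, 2, 0, 0)

v_7(686) = 3, so a_0 = ... = a_2 = 0. Factor out: x = 7^3 · u with u = 2 a unit in ℤ_7. Expand u iteratively via a_{v+i} = u_i mod 7, u_{i+1} = (u_i − a_{v+i})/7:
  u_0 = 2;  a_3 = 2;  u_1 = (u_0 − 2)/7 = 0
  u_1 = 0;  a_4 = 0;  u_2 = (u_1 − 0)/7 = 0
  u_2 = 0;  a_5 = 0;  u_3 = (u_2 − 0)/7 = 0
Digits: (0, 0, 0, 2, 0, 0).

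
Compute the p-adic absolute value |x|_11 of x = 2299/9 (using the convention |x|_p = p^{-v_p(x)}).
|2299/9|_11 = 1/121

Step 1 — compute v_11(x) by factoring powers of 11 out of the numerator and denominator: v_11(2299/9) = 2. Step 2 — apply |x|_p = p^{-v_p(x)} = 11^{-2} = 1/121.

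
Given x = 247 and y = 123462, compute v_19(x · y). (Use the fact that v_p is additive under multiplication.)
v_19(30495114) = 4

v_p(x) = 1 (factor: 247 = 19^1 · 13); v_p(y) = 3 (factor: 123462 = 19^3 · 18). Additivity: v_p(xy) = v_p(x) + v_p(y) = 1 + 3 = 4. (Direct check: xy = 30495114 = 19^4 · (234).)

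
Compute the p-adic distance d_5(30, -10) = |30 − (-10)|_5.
d_5(30, -10) = 1/5

Step 1 — x − y = 30 − (-10) = 40. Step 2 — v_5(40) = 1 (factor: 40 = (5^1 · 8); the sign does not affect v_p). Step 3 — |x − y|_5 = 5^{-1} = 1/5.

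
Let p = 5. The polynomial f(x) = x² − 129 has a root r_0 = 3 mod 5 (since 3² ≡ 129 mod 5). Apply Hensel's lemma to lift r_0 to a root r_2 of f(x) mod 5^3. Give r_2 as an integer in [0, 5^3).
r_2 = 123 (mod 125)

Hensel's recurrence: r_{i+1} = r_i − f(r_i)·(f′(r_i))^{-1} mod 5^{i+2}, with f′(x) = 2x. Iterate:
  r_0 = 3 (mod 5)
  r_1 = 23 (mod 25)
  r_2 = 123 (mod 125)
Final: r_2 = 123, and one checks f(r_2) ≡ 0 mod 5^3.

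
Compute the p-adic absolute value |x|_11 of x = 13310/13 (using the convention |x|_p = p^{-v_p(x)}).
|13310/13|_11 = 1/1331

Step 1 — compute v_11(x) by factoring powers of 11 out of the numerator and denominator: v_11(13310/13) = 3. Step 2 — apply |x|_p = p^{-v_p(x)} = 11^{-3} = 1/1331.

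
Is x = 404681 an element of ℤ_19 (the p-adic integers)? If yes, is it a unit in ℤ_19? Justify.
x ∈ ℤ_19 but not a unit; v_19(x) = 3 > 0

ℤ_19 = {x ∈ ℚ_19 : v_19(x) ≥ 0} and ℤ_19^× = {x ∈ ℤ_19 : v_19(x) = 0}. Here v_19(404681) = v_19(num) − v_19(den) = 3; compare against these criteria.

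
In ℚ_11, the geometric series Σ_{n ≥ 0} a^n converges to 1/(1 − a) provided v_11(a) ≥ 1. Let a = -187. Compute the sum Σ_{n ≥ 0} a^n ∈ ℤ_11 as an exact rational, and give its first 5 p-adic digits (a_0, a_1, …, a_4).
Σ a^n = 1/(1 − a) = 1/188;  first 5 digits = (1, 5, 1, 8, 4)

v_11(a) = 1 ≥ 1, so the series converges in ℤ_11 to 1/(1 − a) = 1/(1 − (-187)) = 1/188. Expand this rational in ℤ_11: compute digits iteratively via d_i = x_i mod 11, x_{i+1} = (x_i − d_i)/11. The first 5 digits are (1, 5, 1, 8, 4).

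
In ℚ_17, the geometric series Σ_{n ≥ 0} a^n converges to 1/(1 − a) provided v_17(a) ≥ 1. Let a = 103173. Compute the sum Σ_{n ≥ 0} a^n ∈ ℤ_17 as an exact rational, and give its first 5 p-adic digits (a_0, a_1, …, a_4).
Σ a^n = 1/(1 − a) = -1/103172;  first 5 digits = (1, 0, 0, 4, 1)

v_17(a) = 3 ≥ 1, so the series converges in ℤ_17 to 1/(1 − a) = 1/(1 − 103173) = -1/103172. Expand this rational in ℤ_17: compute digits iteratively via d_i = x_i mod 17, x_{i+1} = (x_i − d_i)/17. The first 5 digits are (1, 0, 0, 4, 1).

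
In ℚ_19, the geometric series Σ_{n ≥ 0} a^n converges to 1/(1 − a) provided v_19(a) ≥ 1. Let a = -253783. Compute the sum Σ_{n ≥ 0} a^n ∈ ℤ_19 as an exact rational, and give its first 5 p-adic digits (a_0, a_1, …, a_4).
Σ a^n = 1/(1 − a) = 1/253784;  first 5 digits = (1, 0, 0, 1, 17)

v_19(a) = 3 ≥ 1, so the series converges in ℤ_19 to 1/(1 − a) = 1/(1 − (-253783)) = 1/253784. Expand this rational in ℤ_19: compute digits iteratively via d_i = x_i mod 19, x_{i+1} = (x_i − d_i)/19. The first 5 digits are (1, 0, 0, 1, 17).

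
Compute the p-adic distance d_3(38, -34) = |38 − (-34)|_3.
d_3(38, -34) = 1/9

Step 1 — x − y = 38 − (-34) = 72. Step 2 — v_3(72) = 2 (factor: 72 = (3^2 · 8); the sign does not affect v_p). Step 3 — |x − y|_3 = 3^{-2} = 1/9.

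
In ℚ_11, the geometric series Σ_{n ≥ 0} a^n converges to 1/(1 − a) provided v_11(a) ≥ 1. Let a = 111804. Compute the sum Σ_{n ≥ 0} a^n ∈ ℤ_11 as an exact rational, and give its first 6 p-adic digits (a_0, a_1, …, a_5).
Σ a^n = 1/(1 − a) = -1/111803;  first 6 digits = (1, 0, 0, 7, 7, 0)

v_11(a) = 3 ≥ 1, so the series converges in ℤ_11 to 1/(1 − a) = 1/(1 − 111804) = -1/111803. Expand this rational in ℤ_11: compute digits iteratively via d_i = x_i mod 11, x_{i+1} = (x_i − d_i)/11. The first 6 digits are (1, 0, 0, 7, 7, 0).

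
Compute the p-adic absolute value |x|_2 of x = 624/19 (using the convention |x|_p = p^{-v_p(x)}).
|624/19|_2 = 1/16

Step 1 — compute v_2(x) by factoring powers of 2 out of the numerator and denominator: v_2(624/19) = 4. Step 2 — apply |x|_p = p^{-v_p(x)} = 2^{-4} = 1/16.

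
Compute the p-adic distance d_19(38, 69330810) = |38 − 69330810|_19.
d_19(38, 69330810) = 1/2476099

Step 1 — x − y = 38 − 69330810 = -69330772. Step 2 — v_19(-69330772) = 5 (factor: -69330772 = −(19^5 · 28); the sign does not affect v_p). Step 3 — |x − y|_19 = 19^{-5} = 1/2476099.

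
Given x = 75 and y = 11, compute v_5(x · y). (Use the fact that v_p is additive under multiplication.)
v_5(825) = 2

v_p(x) = 2 (factor: 75 = 5^2 · 3); v_p(y) = 0 (factor: 11 = 5^0 · 11). Additivity: v_p(xy) = v_p(x) + v_p(y) = 2 + 0 = 2. (Direct check: xy = 825 = 5^2 · (33).)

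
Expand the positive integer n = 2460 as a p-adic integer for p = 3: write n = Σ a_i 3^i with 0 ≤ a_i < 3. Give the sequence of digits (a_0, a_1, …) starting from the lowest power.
(a_0, a_1, …) = (0, 1, 0, 1, 0, 1, 0, 1)

Repeated division by 3 gives the digits low-to-high: 2460 = 1·3^1 + 1·3^3 + 1·3^5 + 1·3^7. Digit sequence: (0, 1, 0, 1, 0, 1, 0, 1).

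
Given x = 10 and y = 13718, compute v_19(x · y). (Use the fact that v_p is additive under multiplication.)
v_19(137180) = 3

v_p(x) = 0 (factor: 10 = 19^0 · 10); v_p(y) = 3 (factor: 13718 = 19^3 · 2). Additivity: v_p(xy) = v_p(x) + v_p(y) = 0 + 3 = 3. (Direct check: xy = 137180 = 19^3 · (20).)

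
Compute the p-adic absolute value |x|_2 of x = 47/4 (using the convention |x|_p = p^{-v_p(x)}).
|47/4|_2 = 4

Step 1 — compute v_2(x) by factoring powers of 2 out of the numerator and denominator: v_2(47/4) = -2. Step 2 — apply |x|_p = p^{-v_p(x)} = 2^{2} = 4.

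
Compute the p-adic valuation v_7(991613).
v_7(991613) = 5

v_7(n) is the largest exponent k such that 7^k divides n. Factor out: 991613 = 7^5 · 59. (Sign doesn't affect v_p.) So v_7(991613) = 5.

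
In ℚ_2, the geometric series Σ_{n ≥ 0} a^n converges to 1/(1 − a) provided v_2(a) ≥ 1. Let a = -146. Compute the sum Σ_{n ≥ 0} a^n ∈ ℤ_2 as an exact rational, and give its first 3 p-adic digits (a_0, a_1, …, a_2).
Σ a^n = 1/(1 − a) = 1/147;  first 3 digits = (1, 1, 0)

v_2(a) = 1 ≥ 1, so the series converges in ℤ_2 to 1/(1 − a) = 1/(1 − (-146)) = 1/147. Expand this rational in ℤ_2: compute digits iteratively via d_i = x_i mod 2, x_{i+1} = (x_i − d_i)/2. The first 3 digits are (1, 1, 0).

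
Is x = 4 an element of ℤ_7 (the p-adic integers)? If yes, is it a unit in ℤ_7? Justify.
x ∈ ℤ_7^× (unit); v_7(x) = 0

ℤ_7 = {x ∈ ℚ_7 : v_7(x) ≥ 0} and ℤ_7^× = {x ∈ ℤ_7 : v_7(x) = 0}. Here v_7(4) = v_7(num) − v_7(den) = 0; compare against these criteria.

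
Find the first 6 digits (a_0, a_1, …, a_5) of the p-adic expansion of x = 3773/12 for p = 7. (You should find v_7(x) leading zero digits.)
(a_0, …, a_5) = (0, 0, 0, 5, 0, 4)

v_7(3773/12) = 3, so a_0 = ... = a_2 = 0. Factor out: x = 7^3 · u with u = 11/12 a unit in ℤ_7. Expand u iteratively via a_{v+i} = u_i mod 7, u_{i+1} = (u_i − a_{v+i})/7:
  u_0 = 11/12;  a_3 = 5;  u_1 = (u_0 − 5)/7 = -7/12
  u_1 = -7/12;  a_4 = 0;  u_2 = (u_1 − 0)/7 = -1/12
  u_2 = -1/12;  a_5 = 4;  u_3 = (u_2 − 4)/7 = -7/12
Digits: (0, 0, 0, 5, 0, 4).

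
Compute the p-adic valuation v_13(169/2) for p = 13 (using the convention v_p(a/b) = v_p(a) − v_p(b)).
v_13(169/2) = 2

Factor powers of 13 from the numerator and denominator of the reduced fraction: 169 = 13^2 · 1 and 2 = 13^0 · 2. Apply v_p(a/b) = v_p(a) − v_p(b): v_13(169/2) = 2 − 0 = 2.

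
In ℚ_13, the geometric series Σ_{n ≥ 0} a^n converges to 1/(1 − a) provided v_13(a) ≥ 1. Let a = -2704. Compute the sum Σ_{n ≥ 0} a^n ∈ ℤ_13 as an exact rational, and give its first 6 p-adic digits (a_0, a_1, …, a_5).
Σ a^n = 1/(1 − a) = 1/2705;  first 6 digits = (1, 0, 10, 11, 8, 6)

v_13(a) = 2 ≥ 1, so the series converges in ℤ_13 to 1/(1 − a) = 1/(1 − (-2704)) = 1/2705. Expand this rational in ℤ_13: compute digits iteratively via d_i = x_i mod 13, x_{i+1} = (x_i − d_i)/13. The first 6 digits are (1, 0, 10, 11, 8, 6).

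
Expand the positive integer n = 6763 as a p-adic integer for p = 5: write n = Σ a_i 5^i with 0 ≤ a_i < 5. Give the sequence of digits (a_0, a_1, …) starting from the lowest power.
(a_0, a_1, …) = (3, 2, 0, 4, 0, 2)

Repeated division by 5 gives the digits low-to-high: 6763 = 3 + 2·5^1 + 4·5^3 + 2·5^5. Digit sequence: (3, 2, 0, 4, 0, 2).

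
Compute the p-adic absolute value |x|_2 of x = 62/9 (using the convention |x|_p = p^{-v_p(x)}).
|62/9|_2 = 1/2

Step 1 — compute v_2(x) by factoring powers of 2 out of the numerator and denominator: v_2(62/9) = 1. Step 2 — apply |x|_p = p^{-v_p(x)} = 2^{-1} = 1/2.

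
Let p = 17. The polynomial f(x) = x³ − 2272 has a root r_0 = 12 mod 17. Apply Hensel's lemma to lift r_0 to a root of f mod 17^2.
r_1 = 131 (mod 289)

Hensel: r_{i+1} = r_i − f(r_i)/f′(r_i) mod 17^{i+2}, where f′(x) = 3x². Iterate:
  r_0 = 12 (mod 17)
  r_1 = 131 (mod 289)
Final: r = 131 with f(r) ≡ 0 mod 17^2.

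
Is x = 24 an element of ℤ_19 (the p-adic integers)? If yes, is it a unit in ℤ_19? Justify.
x ∈ ℤ_19^× (unit); v_19(x) = 0

ℤ_19 = {x ∈ ℚ_19 : v_19(x) ≥ 0} and ℤ_19^× = {x ∈ ℤ_19 : v_19(x) = 0}. Here v_19(24) = v_19(num) − v_19(den) = 0; compare against these criteria.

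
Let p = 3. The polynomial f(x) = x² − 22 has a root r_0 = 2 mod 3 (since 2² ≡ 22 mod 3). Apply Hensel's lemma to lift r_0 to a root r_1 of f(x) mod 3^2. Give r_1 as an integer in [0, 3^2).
r_1 = 2 (mod 9)

Hensel's recurrence: r_{i+1} = r_i − f(r_i)·(f′(r_i))^{-1} mod 3^{i+2}, with f′(x) = 2x. Iterate:
  r_0 = 2 (mod 3)
  r_1 = 2 (mod 9)
Final: r_1 = 2, and one checks f(r_1) ≡ 0 mod 3^2.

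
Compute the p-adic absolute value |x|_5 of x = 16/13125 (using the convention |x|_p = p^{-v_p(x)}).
|16/13125|_5 = 625

Step 1 — compute v_5(x) by factoring powers of 5 out of the numerator and denominator: v_5(16/13125) = -4. Step 2 — apply |x|_p = p^{-v_p(x)} = 5^{4} = 625.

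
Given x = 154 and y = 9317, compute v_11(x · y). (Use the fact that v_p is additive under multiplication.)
v_11(1434818) = 4

v_p(x) = 1 (factor: 154 = 11^1 · 14); v_p(y) = 3 (factor: 9317 = 11^3 · 7). Additivity: v_p(xy) = v_p(x) + v_p(y) = 1 + 3 = 4. (Direct check: xy = 1434818 = 11^4 · (98).)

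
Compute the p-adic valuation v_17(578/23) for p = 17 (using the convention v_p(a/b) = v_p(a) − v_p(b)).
v_17(578/23) = 2

Factor powers of 17 from the numerator and denominator of the reduced fraction: 578 = 17^2 · 2 and 23 = 17^0 · 23. Apply v_p(a/b) = v_p(a) − v_p(b): v_17(578/23) = 2 − 0 = 2.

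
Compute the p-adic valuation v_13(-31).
v_13(-31) = 0

v_13(n) is the largest exponent k such that 13^k divides n. Factor out: -31 = -13^0 · 31. (Sign doesn't affect v_p.) So v_13(-31) = 0.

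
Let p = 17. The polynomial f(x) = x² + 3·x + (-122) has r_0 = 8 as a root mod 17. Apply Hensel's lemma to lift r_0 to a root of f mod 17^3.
r_2 = 4649 (mod 4913)

Hensel: r_{i+1} = r_i − f(r_i)·(f′(r_i))^{-1} mod 17^{i+2}, f′(x) = 2x + 3. Iterate:
  r_0 = 8 (mod 17)
  r_1 = 25 (mod 289)
  r_2 = 4649 (mod 4913)
Final: r = 4649 satisfies f(r) ≡ 0 mod 17^3.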